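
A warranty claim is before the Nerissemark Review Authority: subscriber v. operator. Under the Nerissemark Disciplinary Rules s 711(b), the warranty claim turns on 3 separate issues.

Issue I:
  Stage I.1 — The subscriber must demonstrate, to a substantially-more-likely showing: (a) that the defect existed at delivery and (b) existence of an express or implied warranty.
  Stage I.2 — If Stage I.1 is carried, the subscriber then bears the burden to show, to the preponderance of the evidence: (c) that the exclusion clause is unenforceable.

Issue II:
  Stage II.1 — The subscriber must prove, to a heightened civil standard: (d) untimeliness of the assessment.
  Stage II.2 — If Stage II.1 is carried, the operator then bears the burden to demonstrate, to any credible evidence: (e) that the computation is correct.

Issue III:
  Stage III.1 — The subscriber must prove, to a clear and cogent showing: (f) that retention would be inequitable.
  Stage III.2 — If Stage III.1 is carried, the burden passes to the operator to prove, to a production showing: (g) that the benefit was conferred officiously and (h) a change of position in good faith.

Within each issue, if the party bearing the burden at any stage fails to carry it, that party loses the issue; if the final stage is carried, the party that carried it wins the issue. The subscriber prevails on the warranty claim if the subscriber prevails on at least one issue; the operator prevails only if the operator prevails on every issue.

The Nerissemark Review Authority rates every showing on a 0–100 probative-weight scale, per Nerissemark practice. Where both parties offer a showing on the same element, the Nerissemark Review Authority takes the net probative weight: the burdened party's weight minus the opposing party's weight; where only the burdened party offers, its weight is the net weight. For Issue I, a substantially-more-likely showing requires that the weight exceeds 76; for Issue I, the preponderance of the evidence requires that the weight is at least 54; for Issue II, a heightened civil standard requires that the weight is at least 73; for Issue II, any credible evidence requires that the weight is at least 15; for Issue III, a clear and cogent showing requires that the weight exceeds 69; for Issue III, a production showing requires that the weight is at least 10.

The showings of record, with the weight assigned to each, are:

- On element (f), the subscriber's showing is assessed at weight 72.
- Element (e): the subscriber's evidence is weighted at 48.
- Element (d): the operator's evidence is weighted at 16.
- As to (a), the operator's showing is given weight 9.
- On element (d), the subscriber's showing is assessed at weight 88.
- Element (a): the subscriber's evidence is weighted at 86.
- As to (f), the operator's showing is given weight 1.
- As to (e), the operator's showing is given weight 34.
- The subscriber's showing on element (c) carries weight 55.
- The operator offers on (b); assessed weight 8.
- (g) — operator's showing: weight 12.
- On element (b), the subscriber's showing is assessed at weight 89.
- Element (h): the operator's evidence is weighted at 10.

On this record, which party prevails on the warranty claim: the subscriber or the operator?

subscriber

— Issue I —
Stage I.1 — burden on subscriber; standard: a substantially-more-likely showing (weight exceeds 76).
    (a): 86 − 9 = 77 > 76 [met]
    (b): 89 − 8 = 81 > 76 [met]
  Stage I.1 carried; the burden remains with the subscriber.
Stage I.2 — burden on subscriber; standard: the preponderance of the evidence (weight is at least 54).
    (c): 55 ≥ 54 [met]
  Stage I.2 carried; the final stage is satisfied.
With every stage satisfied, the subscriber prevails on this issue.
— Issue II —
Stage II.1 (subscriber, a heightened civil standard, weight is at least 73): (d) net 88−16=72 < 73 — fails.
  Not every element is met, so the subscriber fails to carry Stage II.1.
So the operator prevails on this issue.
— Issue III —
Stage III.1 — burden on subscriber; standard: a clear and cogent showing (weight exceeds 69).
    (f): 72 − 1 = 71 > 69 [met]
  Stage III.1 is satisfied; the onus moves to the operator.
Stage III.2 — burden on operator; standard: a production showing (weight is at least 10).
    (g): 12 ≥ 10 [met]
    (h): 10 ≥ 10 [met]
  All elements met at the final stage.
With every stage satisfied, the operator prevails on this issue.
Per-issue: Issue I → subscriber; Issue II → operator; Issue III → operator. The subscriber must prevail on at least one issue; overall, the subscriber prevails.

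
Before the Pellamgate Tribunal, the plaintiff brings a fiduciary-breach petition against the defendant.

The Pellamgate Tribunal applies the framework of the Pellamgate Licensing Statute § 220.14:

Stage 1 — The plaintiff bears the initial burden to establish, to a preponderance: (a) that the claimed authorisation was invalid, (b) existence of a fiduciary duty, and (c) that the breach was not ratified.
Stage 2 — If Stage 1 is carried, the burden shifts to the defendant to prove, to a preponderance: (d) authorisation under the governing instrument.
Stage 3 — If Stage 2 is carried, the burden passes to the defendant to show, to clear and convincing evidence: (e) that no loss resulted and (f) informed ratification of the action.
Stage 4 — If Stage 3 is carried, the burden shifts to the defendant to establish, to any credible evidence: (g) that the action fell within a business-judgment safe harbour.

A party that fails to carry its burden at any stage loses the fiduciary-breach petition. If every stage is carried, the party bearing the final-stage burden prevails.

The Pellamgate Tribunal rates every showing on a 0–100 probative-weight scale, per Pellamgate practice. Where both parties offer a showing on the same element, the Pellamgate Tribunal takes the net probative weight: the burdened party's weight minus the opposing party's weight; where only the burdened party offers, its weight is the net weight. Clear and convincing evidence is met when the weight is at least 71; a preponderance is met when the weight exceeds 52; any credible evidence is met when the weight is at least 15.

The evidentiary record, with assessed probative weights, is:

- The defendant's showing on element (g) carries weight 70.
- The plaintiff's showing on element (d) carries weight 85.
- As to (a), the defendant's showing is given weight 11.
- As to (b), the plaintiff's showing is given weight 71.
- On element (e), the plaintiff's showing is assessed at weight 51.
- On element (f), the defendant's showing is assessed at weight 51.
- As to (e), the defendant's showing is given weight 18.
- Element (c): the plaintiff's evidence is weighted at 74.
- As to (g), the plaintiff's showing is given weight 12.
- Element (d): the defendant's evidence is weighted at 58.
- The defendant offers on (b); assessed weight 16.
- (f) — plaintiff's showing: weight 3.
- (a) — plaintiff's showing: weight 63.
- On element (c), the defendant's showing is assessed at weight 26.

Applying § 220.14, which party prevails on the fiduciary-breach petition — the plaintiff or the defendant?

Stage 1 (plaintiff, a preponderance, weight exceeds 52): (a) net 63−11=52 ≤ 52 — fails; (b) net 71−16=55 > 52 — meets; (c) net 74−26=48 ≤ 52 — fails.
  Stage 1 not carried; the plaintiff fails its burden.
The analysis ends at Stage 1; the defendant prevails.

defendant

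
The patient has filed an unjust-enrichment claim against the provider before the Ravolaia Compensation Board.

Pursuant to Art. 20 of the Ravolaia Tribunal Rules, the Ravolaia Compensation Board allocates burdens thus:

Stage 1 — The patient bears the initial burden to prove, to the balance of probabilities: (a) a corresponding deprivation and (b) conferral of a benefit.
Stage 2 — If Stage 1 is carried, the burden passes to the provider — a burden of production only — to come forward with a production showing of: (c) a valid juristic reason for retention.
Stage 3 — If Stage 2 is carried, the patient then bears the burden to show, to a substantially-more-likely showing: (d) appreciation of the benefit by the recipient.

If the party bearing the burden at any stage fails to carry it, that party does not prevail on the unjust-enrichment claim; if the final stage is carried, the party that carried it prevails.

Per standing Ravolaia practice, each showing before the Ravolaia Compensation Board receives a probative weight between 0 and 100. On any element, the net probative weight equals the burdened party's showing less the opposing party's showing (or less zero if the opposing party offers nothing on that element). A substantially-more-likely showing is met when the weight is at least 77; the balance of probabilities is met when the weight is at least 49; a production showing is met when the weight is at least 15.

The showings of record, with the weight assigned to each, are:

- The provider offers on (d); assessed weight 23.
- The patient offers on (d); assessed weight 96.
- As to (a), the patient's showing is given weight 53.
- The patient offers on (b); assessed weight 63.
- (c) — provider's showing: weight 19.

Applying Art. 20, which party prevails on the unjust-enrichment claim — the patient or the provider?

provider

At Stage 1 the patient must meet the balance of probabilities (weight is at least 49): on (a) the weight is 53, ≥ 49, so (a) meets the standard; on (b) the weight is 63, ≥ 49, so (b) meets the standard.
  All elements met. The burden passes to the provider.
At Stage 2 the provider must meet a production showing (weight is at least 15): on (c) the weight is 19, ≥ 15, so (c) meets the standard.
  The provider carries Stage 2; the patient now bears the burden.
At Stage 3 the patient must meet a substantially-more-likely showing (weight is at least 77): on (d) the weight is 96 less the opposing 23 gives net 73, < 77, so (d) does not meet the standard.
  Stage 3 not carried; the patient fails its burden.
The provider prevails.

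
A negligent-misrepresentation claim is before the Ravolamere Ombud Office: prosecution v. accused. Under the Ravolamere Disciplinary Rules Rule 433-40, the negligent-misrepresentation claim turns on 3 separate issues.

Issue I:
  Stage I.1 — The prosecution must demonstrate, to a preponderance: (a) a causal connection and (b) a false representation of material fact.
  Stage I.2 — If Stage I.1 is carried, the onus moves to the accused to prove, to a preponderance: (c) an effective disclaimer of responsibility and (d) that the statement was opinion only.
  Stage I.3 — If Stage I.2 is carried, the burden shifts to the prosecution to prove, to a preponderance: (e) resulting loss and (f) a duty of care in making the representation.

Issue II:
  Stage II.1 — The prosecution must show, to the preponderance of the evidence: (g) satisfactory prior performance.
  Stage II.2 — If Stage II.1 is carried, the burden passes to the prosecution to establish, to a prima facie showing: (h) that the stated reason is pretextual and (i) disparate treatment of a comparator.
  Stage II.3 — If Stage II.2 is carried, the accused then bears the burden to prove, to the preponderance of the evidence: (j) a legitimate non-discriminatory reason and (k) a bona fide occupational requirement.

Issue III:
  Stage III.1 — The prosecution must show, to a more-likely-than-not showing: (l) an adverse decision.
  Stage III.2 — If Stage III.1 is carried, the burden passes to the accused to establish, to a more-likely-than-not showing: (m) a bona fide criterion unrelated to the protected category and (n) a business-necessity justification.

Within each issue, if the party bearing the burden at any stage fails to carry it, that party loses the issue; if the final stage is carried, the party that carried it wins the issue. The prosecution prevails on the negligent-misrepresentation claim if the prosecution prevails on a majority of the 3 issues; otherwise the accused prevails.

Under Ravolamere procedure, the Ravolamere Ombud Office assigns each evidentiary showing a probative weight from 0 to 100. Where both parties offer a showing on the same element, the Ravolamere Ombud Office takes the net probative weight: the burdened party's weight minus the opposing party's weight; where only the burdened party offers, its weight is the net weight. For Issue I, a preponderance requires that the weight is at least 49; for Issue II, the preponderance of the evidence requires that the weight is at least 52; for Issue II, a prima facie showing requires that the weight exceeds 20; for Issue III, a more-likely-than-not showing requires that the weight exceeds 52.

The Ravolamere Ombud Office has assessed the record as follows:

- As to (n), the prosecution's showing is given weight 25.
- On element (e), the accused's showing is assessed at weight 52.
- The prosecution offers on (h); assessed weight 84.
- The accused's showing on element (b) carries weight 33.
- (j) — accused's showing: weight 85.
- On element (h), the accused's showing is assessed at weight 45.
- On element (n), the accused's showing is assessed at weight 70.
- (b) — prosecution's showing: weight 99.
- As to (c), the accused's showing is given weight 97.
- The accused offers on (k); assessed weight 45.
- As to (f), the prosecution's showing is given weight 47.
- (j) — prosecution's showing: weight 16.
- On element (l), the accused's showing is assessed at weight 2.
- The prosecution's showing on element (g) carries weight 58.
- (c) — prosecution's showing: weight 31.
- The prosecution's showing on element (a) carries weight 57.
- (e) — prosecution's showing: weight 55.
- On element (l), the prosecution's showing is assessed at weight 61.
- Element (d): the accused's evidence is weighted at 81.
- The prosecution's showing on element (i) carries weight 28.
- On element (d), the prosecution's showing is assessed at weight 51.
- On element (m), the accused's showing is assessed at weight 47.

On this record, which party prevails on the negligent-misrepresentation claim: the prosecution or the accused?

prosecution

— Issue I —
At Stage I.1 the prosecution must meet a preponderance (weight is at least 49): on (a) the weight is 57, ≥ 49, so (a) meets the standard; on (b) the weight is 99 less the opposing 33 gives net 66, ≥ 49, so (b) meets the standard.
  Stage I.1 is satisfied; the onus moves to the accused.
At Stage I.2 the accused must meet a preponderance (weight is at least 49): on (c) the weight is 97 less the opposing 31 gives net 66, ≥ 49, so (c) meets the standard; on (d) the weight is 81 less the opposing 51 gives net 30, < 49, so (d) does not meet the standard.
  Not every element is met, so the accused fails to carry Stage I.2.
So the prosecution prevails on this issue.
— Issue II —
At Stage II.1 the prosecution must meet the preponderance of the evidence (weight is at least 52): on (g) the weight is 58, which does reach 52, so (g) meets the standard.
  Stage II.1 is satisfied; the prosecution continues to bear the burden.
At Stage II.2 the prosecution must meet a prima facie showing (weight exceeds 20): on (h) the weight is 84 less the opposing 45 gives net 39, > 20, so (h) meets the standard; on (i) the weight is 28, which does exceed 20, so (i) meets the standard.
  Stage II.2 carried; the burden shifts to the accused.
At Stage II.3 the accused must meet the preponderance of the evidence (weight is at least 52): on (j) the weight is 85 less the opposing 16 gives net 69, ≥ 52, so (j) meets the standard; on (k) the weight is 45, < 52, so (k) does not meet the standard.
  The accused does not carry Stage II.3.
The prosecution prevails on this issue.
— Issue III —
At Stage III.1 the prosecution must meet a more-likely-than-not showing (weight exceeds 52): on (l) the weight is 61 less the opposing 2 gives net 59, which does exceed 52, so (l) meets the standard.
  All elements met. The burden passes to the accused.
At Stage III.2 the accused must meet a more-likely-than-not showing (weight exceeds 52): on (m) the weight is 47, which does not exceed 52, so (m) does not meet the standard; on (n) the weight is 70 less the opposing 25 gives net 45, which does not exceed 52, so (n) does not meet the standard.
  Not every element is met, so the accused fails to carry Stage III.2.
The analysis ends at Stage III.2; the prosecution prevails on this issue.
Per-issue: Issue I → prosecution; Issue II → prosecution; Issue III → prosecution. The prosecution must prevail on a majority of issues; overall, the prosecution prevails.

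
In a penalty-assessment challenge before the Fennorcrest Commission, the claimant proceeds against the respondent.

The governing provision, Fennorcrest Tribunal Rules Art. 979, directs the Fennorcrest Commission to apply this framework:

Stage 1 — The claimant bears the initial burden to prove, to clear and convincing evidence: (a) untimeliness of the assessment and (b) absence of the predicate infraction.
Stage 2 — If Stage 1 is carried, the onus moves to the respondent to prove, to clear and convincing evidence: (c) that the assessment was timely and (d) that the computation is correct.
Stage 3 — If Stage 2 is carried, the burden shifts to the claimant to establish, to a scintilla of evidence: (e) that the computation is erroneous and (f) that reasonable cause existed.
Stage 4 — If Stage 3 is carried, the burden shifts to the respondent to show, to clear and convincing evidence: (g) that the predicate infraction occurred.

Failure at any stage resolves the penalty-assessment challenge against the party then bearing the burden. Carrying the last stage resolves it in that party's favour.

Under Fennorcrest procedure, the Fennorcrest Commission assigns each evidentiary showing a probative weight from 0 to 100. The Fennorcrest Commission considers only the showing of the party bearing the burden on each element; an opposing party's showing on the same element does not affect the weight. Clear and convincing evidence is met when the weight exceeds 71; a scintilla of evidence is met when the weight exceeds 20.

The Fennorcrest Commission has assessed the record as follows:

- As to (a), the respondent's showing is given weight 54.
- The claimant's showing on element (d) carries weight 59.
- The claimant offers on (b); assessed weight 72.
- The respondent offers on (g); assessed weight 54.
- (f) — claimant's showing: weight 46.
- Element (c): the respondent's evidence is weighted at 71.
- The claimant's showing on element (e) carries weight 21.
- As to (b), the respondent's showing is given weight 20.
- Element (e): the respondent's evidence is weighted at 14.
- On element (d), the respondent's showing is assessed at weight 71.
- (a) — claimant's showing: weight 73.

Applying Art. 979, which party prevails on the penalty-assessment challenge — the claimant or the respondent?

claimant

At Stage 1 the claimant must meet clear and convincing evidence (weight exceeds 71): on (a) the weight is 73 (the respondent's 54 is given no effect), > 71, so (a) meets the standard; on (b) the weight is 72 (the respondent's 20 is given no effect), > 71, so (b) meets the standard.
  Stage 1 is satisfied; the onus moves to the respondent.
At Stage 2 the respondent must meet clear and convincing evidence (weight exceeds 71): on (c) the weight is 71, ≤ 71, so (c) does not meet the standard; on (d) the weight is 71 (the claimant's 59 is given no effect), ≤ 71, so (d) does not meet the standard.
  Not every element is met, so the respondent fails to carry Stage 2.
So the claimant prevails.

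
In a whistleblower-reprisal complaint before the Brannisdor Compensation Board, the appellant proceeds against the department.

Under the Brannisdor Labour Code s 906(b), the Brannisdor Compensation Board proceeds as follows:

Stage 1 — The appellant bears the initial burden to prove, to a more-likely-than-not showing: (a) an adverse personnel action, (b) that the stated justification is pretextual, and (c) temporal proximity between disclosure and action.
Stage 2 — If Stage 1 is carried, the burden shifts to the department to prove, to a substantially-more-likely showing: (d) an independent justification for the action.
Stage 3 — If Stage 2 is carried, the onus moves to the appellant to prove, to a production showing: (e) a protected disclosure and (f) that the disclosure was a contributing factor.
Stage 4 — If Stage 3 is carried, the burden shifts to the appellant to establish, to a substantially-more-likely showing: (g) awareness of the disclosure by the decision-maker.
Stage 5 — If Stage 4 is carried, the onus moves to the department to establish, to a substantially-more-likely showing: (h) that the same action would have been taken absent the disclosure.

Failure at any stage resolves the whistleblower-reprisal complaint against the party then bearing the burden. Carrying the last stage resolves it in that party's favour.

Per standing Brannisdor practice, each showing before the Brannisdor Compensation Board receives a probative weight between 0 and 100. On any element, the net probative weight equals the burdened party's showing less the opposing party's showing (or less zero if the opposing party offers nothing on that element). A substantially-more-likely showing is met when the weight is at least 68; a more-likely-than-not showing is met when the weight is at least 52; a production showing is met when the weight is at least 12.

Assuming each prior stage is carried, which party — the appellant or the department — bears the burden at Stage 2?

department

Stage 2's rule assigns the burden to the department (to a substantially-more-likely showing).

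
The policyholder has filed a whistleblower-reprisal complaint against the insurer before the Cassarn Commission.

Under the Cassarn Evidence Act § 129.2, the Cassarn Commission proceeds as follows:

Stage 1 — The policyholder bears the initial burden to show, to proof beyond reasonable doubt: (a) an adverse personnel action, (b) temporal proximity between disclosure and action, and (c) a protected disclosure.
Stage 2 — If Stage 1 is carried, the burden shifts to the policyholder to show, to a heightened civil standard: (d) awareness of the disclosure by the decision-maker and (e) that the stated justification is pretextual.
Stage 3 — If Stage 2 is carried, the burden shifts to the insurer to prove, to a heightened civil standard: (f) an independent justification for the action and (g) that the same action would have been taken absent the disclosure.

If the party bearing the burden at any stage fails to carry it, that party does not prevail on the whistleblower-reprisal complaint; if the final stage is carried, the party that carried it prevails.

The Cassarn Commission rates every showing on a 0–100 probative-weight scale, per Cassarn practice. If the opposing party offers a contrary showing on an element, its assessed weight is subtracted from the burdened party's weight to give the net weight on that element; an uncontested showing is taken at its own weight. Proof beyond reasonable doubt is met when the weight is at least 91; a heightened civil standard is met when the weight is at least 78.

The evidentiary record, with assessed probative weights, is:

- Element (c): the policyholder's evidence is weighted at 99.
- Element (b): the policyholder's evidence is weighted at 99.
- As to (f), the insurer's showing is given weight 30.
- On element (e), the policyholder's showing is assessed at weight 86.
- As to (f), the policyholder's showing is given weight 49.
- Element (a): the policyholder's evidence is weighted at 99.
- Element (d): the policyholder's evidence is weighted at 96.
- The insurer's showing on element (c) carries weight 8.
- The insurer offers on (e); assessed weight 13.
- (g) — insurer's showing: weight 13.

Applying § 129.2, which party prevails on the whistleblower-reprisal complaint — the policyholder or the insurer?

Stage 1 — burden on policyholder; standard: proof beyond reasonable doubt (weight is at least 91).
    (a): 99 ≥ 91 [met]
    (b): 99 ≥ 91 [met]
    (c): 99 − 8 = 91 ≥ 91 [met]
  Stage 1 carried; the burden remains with the policyholder.
Stage 2 — burden on policyholder; standard: a heightened civil standard (weight is at least 78).
    (d): 96 ≥ 78 [met]
    (e): 86 − 13 = 73 < 78 [not met]
  The policyholder does not carry Stage 2.
So the insurer prevails.

insurer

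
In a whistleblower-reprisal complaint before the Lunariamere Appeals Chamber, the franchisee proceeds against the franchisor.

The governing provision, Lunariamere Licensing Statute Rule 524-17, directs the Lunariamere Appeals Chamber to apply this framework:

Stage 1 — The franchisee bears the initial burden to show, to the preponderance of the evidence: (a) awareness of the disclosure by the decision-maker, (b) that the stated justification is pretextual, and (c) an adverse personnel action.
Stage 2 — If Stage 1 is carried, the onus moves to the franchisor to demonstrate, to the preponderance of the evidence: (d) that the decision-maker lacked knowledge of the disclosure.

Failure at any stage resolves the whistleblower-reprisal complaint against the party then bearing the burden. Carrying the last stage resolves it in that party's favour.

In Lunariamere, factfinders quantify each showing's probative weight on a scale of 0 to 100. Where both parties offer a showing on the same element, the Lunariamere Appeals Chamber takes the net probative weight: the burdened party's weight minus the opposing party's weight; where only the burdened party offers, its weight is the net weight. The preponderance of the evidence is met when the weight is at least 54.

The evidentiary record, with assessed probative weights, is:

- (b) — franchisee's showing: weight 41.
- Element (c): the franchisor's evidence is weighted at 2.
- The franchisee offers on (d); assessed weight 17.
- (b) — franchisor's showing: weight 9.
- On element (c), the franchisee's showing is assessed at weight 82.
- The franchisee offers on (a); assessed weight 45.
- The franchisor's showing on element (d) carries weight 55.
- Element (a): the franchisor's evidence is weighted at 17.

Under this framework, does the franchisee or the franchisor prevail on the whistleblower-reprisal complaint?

At Stage 1 the franchisee must meet the preponderance of the evidence (weight is at least 54): on (a) the weight is 45 less the opposing 17 gives net 28, which does not reach 54, so (a) does not meet the standard; on (b) the weight is 41 less the opposing 9 gives net 32, < 54, so (b) does not meet the standard; on (c) the weight is 82 less the opposing 2 gives net 80, ≥ 54, so (c) meets the standard.
  Not every element is met, so the franchisee fails to carry Stage 1.
The franchisor prevails.

franchisor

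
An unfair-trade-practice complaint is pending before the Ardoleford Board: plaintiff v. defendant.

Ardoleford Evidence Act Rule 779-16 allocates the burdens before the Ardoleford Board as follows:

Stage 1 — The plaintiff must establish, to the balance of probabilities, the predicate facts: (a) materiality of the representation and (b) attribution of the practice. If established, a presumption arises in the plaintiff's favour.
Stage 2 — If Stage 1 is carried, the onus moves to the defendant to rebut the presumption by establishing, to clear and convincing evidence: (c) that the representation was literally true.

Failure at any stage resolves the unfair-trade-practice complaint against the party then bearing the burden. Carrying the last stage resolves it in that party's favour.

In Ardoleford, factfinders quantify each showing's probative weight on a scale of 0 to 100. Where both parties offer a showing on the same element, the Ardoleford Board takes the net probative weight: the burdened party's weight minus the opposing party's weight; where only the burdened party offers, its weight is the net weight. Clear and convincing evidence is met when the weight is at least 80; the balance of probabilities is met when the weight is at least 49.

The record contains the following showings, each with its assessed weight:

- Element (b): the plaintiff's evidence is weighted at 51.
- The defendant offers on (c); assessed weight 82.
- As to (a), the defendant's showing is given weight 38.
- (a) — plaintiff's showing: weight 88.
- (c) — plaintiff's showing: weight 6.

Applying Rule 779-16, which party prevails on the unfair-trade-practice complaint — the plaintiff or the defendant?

plaintiff

Stage 1 — burden on plaintiff; standard: the balance of probabilities (weight is at least 49).
    (a): 88 − 38 = 50 ≥ 49 [met]
    (b): 51 ≥ 49 [met]
  Stage 1 is satisfied; the onus moves to the defendant.
Stage 2 — burden on defendant; standard: clear and convincing evidence (weight is at least 80).
    (c): 82 − 6 = 76 < 80 [not met]
  Stage 2 not carried; the defendant fails its burden.
The analysis ends at Stage 2; the plaintiff prevails.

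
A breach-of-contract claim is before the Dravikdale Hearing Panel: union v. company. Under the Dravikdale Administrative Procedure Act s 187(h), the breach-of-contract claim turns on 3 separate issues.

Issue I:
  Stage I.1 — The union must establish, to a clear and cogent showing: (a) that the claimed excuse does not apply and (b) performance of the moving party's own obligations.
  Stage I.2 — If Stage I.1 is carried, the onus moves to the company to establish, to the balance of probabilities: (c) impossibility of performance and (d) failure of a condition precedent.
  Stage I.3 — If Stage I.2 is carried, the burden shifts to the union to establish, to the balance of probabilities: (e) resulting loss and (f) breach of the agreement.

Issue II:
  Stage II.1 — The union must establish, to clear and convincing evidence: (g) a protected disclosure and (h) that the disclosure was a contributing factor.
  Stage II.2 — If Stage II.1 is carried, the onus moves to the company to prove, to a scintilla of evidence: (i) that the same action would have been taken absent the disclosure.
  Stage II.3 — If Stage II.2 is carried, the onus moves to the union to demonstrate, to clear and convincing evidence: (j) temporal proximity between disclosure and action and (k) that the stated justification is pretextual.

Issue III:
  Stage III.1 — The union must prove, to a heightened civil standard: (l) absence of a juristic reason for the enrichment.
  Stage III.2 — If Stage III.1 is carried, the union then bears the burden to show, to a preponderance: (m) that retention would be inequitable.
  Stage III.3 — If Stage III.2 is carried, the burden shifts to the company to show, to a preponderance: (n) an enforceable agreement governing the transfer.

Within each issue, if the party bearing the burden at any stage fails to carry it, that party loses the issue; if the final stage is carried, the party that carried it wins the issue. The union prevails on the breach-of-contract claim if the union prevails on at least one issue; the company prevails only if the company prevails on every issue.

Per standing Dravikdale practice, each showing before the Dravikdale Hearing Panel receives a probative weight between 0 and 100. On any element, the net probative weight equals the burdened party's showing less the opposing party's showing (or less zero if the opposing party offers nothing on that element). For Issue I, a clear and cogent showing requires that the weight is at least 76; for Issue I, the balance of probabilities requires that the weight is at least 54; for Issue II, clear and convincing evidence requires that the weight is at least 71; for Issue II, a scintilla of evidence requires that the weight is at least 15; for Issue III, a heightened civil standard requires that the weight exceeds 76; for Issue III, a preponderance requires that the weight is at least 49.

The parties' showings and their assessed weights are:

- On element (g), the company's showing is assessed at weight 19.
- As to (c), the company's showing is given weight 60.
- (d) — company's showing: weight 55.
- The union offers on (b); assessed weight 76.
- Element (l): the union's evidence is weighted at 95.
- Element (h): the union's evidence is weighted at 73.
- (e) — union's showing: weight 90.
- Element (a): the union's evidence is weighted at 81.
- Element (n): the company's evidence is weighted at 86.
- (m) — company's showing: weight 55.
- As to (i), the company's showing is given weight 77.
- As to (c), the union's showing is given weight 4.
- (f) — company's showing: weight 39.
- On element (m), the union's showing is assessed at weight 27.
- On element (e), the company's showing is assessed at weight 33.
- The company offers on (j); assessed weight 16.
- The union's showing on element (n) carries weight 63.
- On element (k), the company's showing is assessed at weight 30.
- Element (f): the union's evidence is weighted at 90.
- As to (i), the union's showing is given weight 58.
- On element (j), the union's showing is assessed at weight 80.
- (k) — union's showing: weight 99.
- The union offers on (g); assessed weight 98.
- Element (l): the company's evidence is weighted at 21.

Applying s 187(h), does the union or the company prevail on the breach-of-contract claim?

company

— Issue I —
Stage I.1 (union, a clear and cogent showing, weight is at least 76): (a) 81 ≥ 76 — meets; (b) 76 ≥ 76 — meets.
  Stage I.1 is satisfied; the onus moves to the company.
Stage I.2 (company, the balance of probabilities, weight is at least 54): (c) net 60−4=56 ≥ 54 — meets; (d) 55 ≥ 54 — meets.
  Stage I.2 carried; the burden shifts to the union.
Stage I.3 (union, the balance of probabilities, weight is at least 54): (e) net 90−33=57 ≥ 54 — meets; (f) net 90−39=51 < 54 — fails.
  Stage I.3 not carried; the union fails its burden.
The analysis ends at Stage I.3; the company prevails on this issue.
— Issue II —
At Stage II.1 the union must meet clear and convincing evidence (weight is at least 71): on (g) the weight is 98 less the opposing 19 gives net 79, ≥ 71, so (g) meets the standard; on (h) the weight is 73, which does reach 71, so (h) meets the standard.
  Stage II.1 carried; the burden shifts to the company.
At Stage II.2 the company must meet a scintilla of evidence (weight is at least 15): on (i) the weight is 77 less the opposing 58 gives net 19, which does reach 15, so (i) meets the standard.
  All elements met. The burden passes to the union.
At Stage II.3 the union must meet clear and convincing evidence (weight is at least 71): on (j) the weight is 80 less the opposing 16 gives net 64, < 71, so (j) does not meet the standard; on (k) the weight is 99 less the opposing 30 gives net 69, which does not reach 71, so (k) does not meet the standard.
  Not every element is met, so the union fails to carry Stage II.3.
The company prevails on this issue.
— Issue III —
Stage III.1 — burden on union; standard: a heightened civil standard (weight exceeds 76).
    (l): 95 − 21 = 74 ≤ 76 [not met]
  Not every element is met, so the union fails to carry Stage III.1.
The company prevails on this issue.
Per-issue: Issue I → company; Issue II → company; Issue III → company. The union must prevail on at least one issue; overall, the company prevails.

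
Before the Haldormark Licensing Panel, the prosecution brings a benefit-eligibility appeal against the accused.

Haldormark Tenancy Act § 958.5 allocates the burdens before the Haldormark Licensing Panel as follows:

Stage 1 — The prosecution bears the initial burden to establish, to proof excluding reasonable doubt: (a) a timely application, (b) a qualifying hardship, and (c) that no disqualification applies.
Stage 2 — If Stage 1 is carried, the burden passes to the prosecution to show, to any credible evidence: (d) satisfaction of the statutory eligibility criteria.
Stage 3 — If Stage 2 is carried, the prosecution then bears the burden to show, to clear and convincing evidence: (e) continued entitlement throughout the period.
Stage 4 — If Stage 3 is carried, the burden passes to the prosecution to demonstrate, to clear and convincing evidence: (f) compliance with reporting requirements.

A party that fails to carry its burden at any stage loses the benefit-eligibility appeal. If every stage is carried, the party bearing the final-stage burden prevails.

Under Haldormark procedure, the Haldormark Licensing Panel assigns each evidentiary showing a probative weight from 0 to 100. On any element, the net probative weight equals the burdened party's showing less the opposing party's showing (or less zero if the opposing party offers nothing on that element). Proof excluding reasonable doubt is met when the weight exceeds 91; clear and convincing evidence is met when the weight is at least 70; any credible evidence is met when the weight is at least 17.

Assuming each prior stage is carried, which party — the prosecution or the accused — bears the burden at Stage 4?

prosecution

Stage 4's rule assigns the burden to the prosecution (to clear and convincing evidence).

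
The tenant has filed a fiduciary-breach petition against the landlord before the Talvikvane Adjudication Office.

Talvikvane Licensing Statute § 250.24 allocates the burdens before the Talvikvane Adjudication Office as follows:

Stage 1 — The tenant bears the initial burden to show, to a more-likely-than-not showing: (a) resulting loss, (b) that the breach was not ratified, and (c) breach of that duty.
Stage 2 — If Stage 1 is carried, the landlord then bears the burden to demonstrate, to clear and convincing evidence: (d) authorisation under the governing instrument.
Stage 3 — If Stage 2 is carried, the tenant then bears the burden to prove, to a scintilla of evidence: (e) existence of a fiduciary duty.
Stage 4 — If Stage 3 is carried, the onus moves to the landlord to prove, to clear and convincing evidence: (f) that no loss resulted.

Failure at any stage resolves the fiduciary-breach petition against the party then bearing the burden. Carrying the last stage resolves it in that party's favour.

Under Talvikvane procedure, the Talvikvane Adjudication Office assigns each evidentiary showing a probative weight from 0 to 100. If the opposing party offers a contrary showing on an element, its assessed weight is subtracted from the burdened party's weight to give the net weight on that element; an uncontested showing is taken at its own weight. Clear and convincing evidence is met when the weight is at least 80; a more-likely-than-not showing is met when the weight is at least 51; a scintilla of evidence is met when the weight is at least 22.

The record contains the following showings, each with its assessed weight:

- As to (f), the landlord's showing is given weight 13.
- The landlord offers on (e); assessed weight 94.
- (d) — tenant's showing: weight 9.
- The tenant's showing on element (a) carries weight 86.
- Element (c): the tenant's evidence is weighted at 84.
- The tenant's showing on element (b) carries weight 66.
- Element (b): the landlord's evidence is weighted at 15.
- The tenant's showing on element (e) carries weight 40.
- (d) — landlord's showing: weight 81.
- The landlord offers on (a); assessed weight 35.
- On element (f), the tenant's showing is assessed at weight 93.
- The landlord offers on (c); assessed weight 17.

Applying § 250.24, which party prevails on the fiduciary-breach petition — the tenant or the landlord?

tenant

Stage 1 (tenant, a more-likely-than-not showing, weight is at least 51): (a) net 86−35=51 ≥ 51 — meets; (b) net 66−15=51 ≥ 51 — meets; (c) net 84−17=67 ≥ 51 — meets.
  Stage 1 is satisfied; the onus moves to the landlord.
Stage 2 (landlord, clear and convincing evidence, weight is at least 80): (d) net 81−9=72 < 80 — fails.
  Stage 2 not carried; the landlord fails its burden.
The tenant prevails.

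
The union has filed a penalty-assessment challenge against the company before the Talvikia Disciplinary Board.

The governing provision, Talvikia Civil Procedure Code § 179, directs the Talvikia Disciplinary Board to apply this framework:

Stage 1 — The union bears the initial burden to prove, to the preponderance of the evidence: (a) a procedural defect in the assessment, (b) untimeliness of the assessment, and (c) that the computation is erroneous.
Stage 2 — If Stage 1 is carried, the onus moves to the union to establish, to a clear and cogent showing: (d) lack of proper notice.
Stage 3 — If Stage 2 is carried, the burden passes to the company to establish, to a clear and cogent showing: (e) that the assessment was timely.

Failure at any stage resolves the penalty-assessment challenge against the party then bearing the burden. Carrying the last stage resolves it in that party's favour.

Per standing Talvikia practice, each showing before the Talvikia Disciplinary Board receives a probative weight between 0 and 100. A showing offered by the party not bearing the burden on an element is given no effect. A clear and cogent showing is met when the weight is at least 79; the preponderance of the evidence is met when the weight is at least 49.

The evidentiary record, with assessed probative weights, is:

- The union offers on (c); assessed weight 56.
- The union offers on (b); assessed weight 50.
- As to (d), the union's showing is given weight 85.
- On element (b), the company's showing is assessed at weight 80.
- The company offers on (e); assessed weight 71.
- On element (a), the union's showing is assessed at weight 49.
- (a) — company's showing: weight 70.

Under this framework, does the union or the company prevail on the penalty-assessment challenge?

Stage 1 — burden on union; standard: the preponderance of the evidence (weight is at least 49).
    (a): 49 (company's 70 disregarded) ≥ 49 [met]
    (b): 50 (company's 80 disregarded) ≥ 49 [met]
    (c): 56 ≥ 49 [met]
  Stage 1 is satisfied; the union continues to bear the burden.
Stage 2 — burden on union; standard: a clear and cogent showing (weight is at least 79).
    (d): 85 ≥ 79 [met]
  Stage 2 carried; the burden shifts to the company.
Stage 3 — burden on company; standard: a clear and cogent showing (weight is at least 79).
    (e): 71 < 79 [not met]
  Stage 3 not carried; the company fails its burden.
So the union prevails.

union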